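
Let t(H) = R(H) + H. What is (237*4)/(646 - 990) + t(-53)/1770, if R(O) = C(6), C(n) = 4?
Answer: -105926/38055 ≈ -2.7835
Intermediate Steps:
R(O) = 4
t(H) = 4 + H
(237*4)/(646 - 990) + t(-53)/1770 = (237*4)/(646 - 990) + (4 - 53)/1770 = 948/(-344) - 49*1/1770 = 948*(-1/344) - 49/1770 = -237/86 - 49/1770 = -105926/38055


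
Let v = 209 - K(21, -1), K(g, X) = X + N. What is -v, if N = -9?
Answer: -219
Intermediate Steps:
K(g, X) = -9 + X (K(g, X) = X - 9 = -9 + X)
v = 219 (v = 209 - (-9 - 1) = 209 - 1*(-10) = 209 + 10 = 219)
-v = -1*219 = -219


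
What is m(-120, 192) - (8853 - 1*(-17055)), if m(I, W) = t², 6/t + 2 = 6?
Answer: -103623/4 ≈ -25906.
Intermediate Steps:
t = 3/2 (t = 6/(-2 + 6) = 6/4 = 6*(¼) = 3/2 ≈ 1.5000)
m(I, W) = 9/4 (m(I, W) = (3/2)² = 9/4)
m(-120, 192) - (8853 - 1*(-17055)) = 9/4 - (8853 - 1*(-17055)) = 9/4 - (8853 + 17055) = 9/4 - 1*25908 = 9/4 - 25908 = -103623/4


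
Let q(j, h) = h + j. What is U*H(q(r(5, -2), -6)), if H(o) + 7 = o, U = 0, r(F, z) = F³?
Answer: 0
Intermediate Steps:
H(o) = -7 + o
U*H(q(r(5, -2), -6)) = 0*(-7 + (-6 + 5³)) = 0*(-7 + (-6 + 125)) = 0*(-7 + 119) = 0*112 = 0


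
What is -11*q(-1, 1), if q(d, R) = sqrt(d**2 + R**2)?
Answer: -11*sqrt(2) ≈ -15.556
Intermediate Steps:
q(d, R) = sqrt(R**2 + d**2)
-11*q(-1, 1) = -11*sqrt(1**2 + (-1)**2) = -11*sqrt(1 + 1) = -11*sqrt(2)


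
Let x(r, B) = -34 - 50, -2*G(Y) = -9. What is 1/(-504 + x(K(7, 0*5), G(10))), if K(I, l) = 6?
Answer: -1/588 ≈ -0.0017007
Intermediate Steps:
G(Y) = 9/2 (G(Y) = -½*(-9) = 9/2)
x(r, B) = -84
1/(-504 + x(K(7, 0*5), G(10))) = 1/(-504 - 84) = 1/(-588) = -1/588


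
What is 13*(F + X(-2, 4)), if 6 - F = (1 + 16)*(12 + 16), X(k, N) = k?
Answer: -6136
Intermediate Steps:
F = -470 (F = 6 - (1 + 16)*(12 + 16) = 6 - 17*28 = 6 - 1*476 = 6 - 476 = -470)
13*(F + X(-2, 4)) = 13*(-470 - 2) = 13*(-472) = -6136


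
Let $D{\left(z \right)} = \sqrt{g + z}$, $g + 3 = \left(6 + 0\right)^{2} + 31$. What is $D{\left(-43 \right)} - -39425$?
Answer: $39425 + \sqrt{21} \approx 39430.0$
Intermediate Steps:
$g = 64$ ($g = -3 + \left(\left(6 + 0\right)^{2} + 31\right) = -3 + \left(6^{2} + 31\right) = -3 + \left(36 + 31\right) = -3 + 67 = 64$)
$D{\left(z \right)} = \sqrt{64 + z}$
$D{\left(-43 \right)} - -39425 = \sqrt{64 - 43} - -39425 = \sqrt{21} + 39425 = 39425 + \sqrt{21}$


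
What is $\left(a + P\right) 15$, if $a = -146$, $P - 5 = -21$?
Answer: $-2430$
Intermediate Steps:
$P = -16$ ($P = 5 - 21 = -16$)
$\left(a + P\right) 15 = \left(-146 - 16\right) 15 = \left(-162\right) 15 = -2430$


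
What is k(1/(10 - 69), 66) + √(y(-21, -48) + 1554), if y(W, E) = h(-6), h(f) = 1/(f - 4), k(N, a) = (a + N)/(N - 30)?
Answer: -3893/1771 + √155390/10 ≈ 37.221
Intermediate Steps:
k(N, a) = (N + a)/(-30 + N)
h(f) = 1/(-4 + f)
y(W, E) = -⅒ (y(W, E) = 1/(-4 - 6) = 1/(-10) = -⅒)
k(1/(10 - 69), 66) + √(y(-21, -48) + 1554) = (1/(10 - 69) + 66)/(-30 + 1/(10 - 69)) + √(-⅒ + 1554) = (1/(-59) + 66)/(-30 + 1/(-59)) + √(15539/10) = (-1/59 + 66)/(-30 - 1/59) + √155390/10 = (3893/59)/(-1771/59) + √155390/10 = -59/1771*3893/59 + √155390/10 = -3893/1771 + √155390/10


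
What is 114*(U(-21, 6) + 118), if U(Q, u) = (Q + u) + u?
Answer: 12426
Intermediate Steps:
U(Q, u) = Q + 2*u
114*(U(-21, 6) + 118) = 114*((-21 + 2*6) + 118) = 114*((-21 + 12) + 118) = 114*(-9 + 118) = 114*109 = 12426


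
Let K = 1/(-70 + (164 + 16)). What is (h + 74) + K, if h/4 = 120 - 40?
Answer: 43341/110 ≈ 394.01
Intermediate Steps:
K = 1/110 (K = 1/(-70 + 180) = 1/110 ≈ 0.0090909)
h = 320 (h = 4*(120 - 40) = 4*80 = 320)
(h + 74) + K = (320 + 74) + 1/110 = 394 + 1/110 = 43341/110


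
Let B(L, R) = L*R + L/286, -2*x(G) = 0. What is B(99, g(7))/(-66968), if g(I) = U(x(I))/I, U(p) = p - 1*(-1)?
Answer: -2637/12188176 ≈ -0.00021636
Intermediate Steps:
x(G) = 0 (x(G) = -½*0 = 0)
U(p) = 1 + p (U(p) = p + 1 = 1 + p)
g(I) = 1/I (g(I) = (1 + 0)/I = 1/I)
B(L, R) = L/286 + L*R (B(L, R) = L*R + L*(1/286) = L*R + L/286 = L/286 + L*R)
B(99, g(7))/(-66968) = (99*(1/286 + 1/7))/(-66968) = (99*(1/286 + ⅐))*(-1/66968) = (99*(293/2002))*(-1/66968) = (2637/182)*(-1/66968) = -2637/12188176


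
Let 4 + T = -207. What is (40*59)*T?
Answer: -497960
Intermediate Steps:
T = -211 (T = -4 - 207 = -211)
(40*59)*T = (40*59)*(-211) = 2360*(-211) = -497960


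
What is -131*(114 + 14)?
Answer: -16768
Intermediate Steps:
-131*(114 + 14) = -131*128 = -16768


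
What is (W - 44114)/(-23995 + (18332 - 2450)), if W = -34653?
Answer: 78767/8113 ≈ 9.7087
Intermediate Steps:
(W - 44114)/(-23995 + (18332 - 2450)) = (-34653 - 44114)/(-23995 + (18332 - 2450)) = -78767/(-23995 + 15882) = -78767/(-8113) = -78767*(-1/8113) = 78767/8113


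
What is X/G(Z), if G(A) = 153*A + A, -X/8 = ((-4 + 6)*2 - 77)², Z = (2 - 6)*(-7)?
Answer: -5329/539 ≈ -9.8868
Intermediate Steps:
Z = 28 (Z = -4*(-7) = 28)
X = -42632 (X = -8*((-4 + 6)*2 - 77)² = -8*(2*2 - 77)² = -8*(4 - 77)² = -8*(-73)² = -8*5329 = -42632)
G(A) = 154*A
X/G(Z) = -42632/(154*28) = -42632/4312 = -42632*1/4312 = -5329/539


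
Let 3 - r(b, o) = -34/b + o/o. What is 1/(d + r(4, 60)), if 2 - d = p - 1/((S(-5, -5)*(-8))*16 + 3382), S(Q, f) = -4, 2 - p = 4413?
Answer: 1947/8612555 ≈ 0.00022607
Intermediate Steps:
p = -4411 (p = 2 - 1*4413 = 2 - 4413 = -4411)
r(b, o) = 2 + 34/b (r(b, o) = 3 - (-34/b + o/o) = 3 - (-34/b + 1) = 3 - (1 - 34/b) = 3 + (-1 + 34/b) = 2 + 34/b)
d = 17184223/3894 (d = 2 - (-4411 - 1/(-4*(-8)*16 + 3382)) = 2 - (-4411 - 1/(32*16 + 3382)) = 2 - (-4411 - 1/(512 + 3382)) = 2 - (-4411 - 1/3894) = 2 - 1*(-17176435/3894) = 2 + 17176435/3894 = 17184223/3894 ≈ 4413.0)
1/(d + r(4, 60)) = 1/(17184223/3894 + (2 + 34/4)) = 1/(17184223/3894 + (2 + 34*(¼))) = 1/(17184223/3894 + (2 + 17/2)) = 1/(17184223/3894 + 21/2) = 1/(8612555/1947) = 1947/8612555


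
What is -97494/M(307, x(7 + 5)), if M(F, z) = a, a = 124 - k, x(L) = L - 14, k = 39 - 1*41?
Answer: -16249/21 ≈ -773.76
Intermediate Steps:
k = -2 (k = 39 - 41 = -2)
x(L) = -14 + L
a = 126 (a = 124 - 1*(-2) = 124 + 2 = 126)
M(F, z) = 126
-97494/M(307, x(7 + 5)) = -97494/126 = -97494*1/126 = -16249/21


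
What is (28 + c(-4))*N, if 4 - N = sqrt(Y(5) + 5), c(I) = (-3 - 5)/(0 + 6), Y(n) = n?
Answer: 320/3 - 80*sqrt(10)/3 ≈ 22.339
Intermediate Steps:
c(I) = -4/3 (c(I) = -8/6 = -8*1/6 = -4/3)
N = 4 - sqrt(10) (N = 4 - sqrt(5 + 5) = 4 - sqrt(10) ≈ 0.83772)
(28 + c(-4))*N = (28 - 4/3)*(4 - sqrt(10)) = 80*(4 - sqrt(10))/3 = 320/3 - 80*sqrt(10)/3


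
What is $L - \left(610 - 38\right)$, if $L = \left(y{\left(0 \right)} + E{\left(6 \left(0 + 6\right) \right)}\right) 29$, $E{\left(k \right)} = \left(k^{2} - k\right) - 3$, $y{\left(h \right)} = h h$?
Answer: $35881$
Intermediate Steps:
$y{\left(h \right)} = h^{2}$
$E{\left(k \right)} = -3 + k^{2} - k$
$L = 36453$ ($L = \left(0^{2} - \left(3 - 36 \left(0 + 6\right)^{2} + 6 \left(0 + 6\right)\right)\right) 29 = \left(0 - \left(3 - 1296 + 36\right)\right) 29 = \left(0 - \left(39 - 1296\right)\right) 29 = \left(0 - -1257\right) 29 = \left(0 + 1257\right) 29 = 1257 \cdot 29 = 36453$)
$L - \left(610 - 38\right) = 36453 - \left(610 - 38\right) = 36453 - 572 = 35881$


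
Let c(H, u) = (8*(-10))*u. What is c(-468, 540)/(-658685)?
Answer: 8640/131737 ≈ 0.065585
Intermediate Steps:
c(H, u) = -80*u
c(-468, 540)/(-658685) = -80*540/(-658685) = -43200*(-1/658685) = 8640/131737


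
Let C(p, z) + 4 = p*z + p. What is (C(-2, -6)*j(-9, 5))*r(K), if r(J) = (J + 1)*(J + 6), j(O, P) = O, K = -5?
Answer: 216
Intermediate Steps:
r(J) = (1 + J)*(6 + J)
C(p, z) = -4 + p + p*z (C(p, z) = -4 + (p*z + p) = -4 + (p + p*z) = -4 + p + p*z)
(C(-2, -6)*j(-9, 5))*r(K) = ((-4 - 2 - 2*(-6))*(-9))*(6 + (-5)² + 7*(-5)) = ((-4 - 2 + 12)*(-9))*(6 + 25 - 35) = (6*(-9))*(-4) = -54*(-4) = 216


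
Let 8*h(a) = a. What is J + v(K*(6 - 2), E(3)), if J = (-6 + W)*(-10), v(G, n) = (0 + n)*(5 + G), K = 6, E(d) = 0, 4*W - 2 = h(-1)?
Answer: 885/16 ≈ 55.313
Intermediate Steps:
h(a) = a/8
W = 15/32 (W = ½ + ((⅛)*(-1))/4 = ½ + (¼)*(-⅛) = ½ - 1/32 = 15/32 ≈ 0.46875)
v(G, n) = n*(5 + G)
J = 885/16 (J = (-6 + 15/32)*(-10) = -177/32*(-10) = 885/16 ≈ 55.313)
J + v(K*(6 - 2), E(3)) = 885/16 + 0*(5 + 6*(6 - 2)) = 885/16 + 0*(5 + 6*4) = 885/16 + 0*(5 + 24) = 885/16 + 0*29 = 885/16 + 0 = 885/16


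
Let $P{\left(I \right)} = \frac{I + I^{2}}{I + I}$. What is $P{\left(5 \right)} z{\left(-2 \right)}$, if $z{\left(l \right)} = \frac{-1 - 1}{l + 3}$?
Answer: $-6$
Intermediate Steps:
$P{\left(I \right)} = \frac{I + I^{2}}{2 I}$
$z{\left(l \right)} = - \frac{2}{3 + l}$
$P{\left(5 \right)} z{\left(-2 \right)} = \left(\frac{1}{2} + \frac{1}{2} \cdot 5\right) \left(- \frac{2}{3 - 2}\right) = \left(\frac{1}{2} + \frac{5}{2}\right) \left(- \frac{2}{1}\right) = 3 \left(\left(-2\right) 1\right) = 3 \left(-2\right) = -6$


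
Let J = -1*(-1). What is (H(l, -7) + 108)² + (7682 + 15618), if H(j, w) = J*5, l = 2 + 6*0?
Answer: 36069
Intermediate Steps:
J = 1
l = 2 (l = 2 + 0 = 2)
H(j, w) = 5 (H(j, w) = 1*5 = 5)
(H(l, -7) + 108)² + (7682 + 15618) = (5 + 108)² + (7682 + 15618) = 113² + 23300 = 12769 + 23300 = 36069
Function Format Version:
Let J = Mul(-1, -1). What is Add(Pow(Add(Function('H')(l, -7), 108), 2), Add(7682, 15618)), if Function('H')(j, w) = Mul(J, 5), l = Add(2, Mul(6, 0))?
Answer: 36069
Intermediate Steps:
J = 1
l = 2 (l = Add(2, 0) = 2)
Function('H')(j, w) = 5 (Function('H')(j, w) = Mul(1, 5) = 5)
Add(Pow(Add(Function('H')(l, -7), 108), 2), Add(7682, 15618)) = Add(Pow(Add(5, 108), 2), Add(7682, 15618)) = Add(Pow(113, 2), 23300) = Add(12769, 23300) = 36069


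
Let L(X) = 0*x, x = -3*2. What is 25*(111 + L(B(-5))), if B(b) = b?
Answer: 2775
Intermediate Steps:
x = -6
L(X) = 0 (L(X) = 0*(-6) = 0)
25*(111 + L(B(-5))) = 25*(111 + 0) = 25*111 = 2775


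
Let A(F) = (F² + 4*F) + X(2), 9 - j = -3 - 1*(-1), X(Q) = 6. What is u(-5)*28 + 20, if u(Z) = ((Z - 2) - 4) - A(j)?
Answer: -5076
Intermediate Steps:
j = 11 (j = 9 - (-3 - 1*(-1)) = 9 - (-3 + 1) = 9 - 1*(-2) = 9 + 2 = 11)
A(F) = 6 + F² + 4*F (A(F) = (F² + 4*F) + 6 = 6 + F² + 4*F)
u(Z) = -177 + Z (u(Z) = ((Z - 2) - 4) - (6 + 11² + 4*11) = ((-2 + Z) - 4) - (6 + 121 + 44) = (-6 + Z) - 1*171 = (-6 + Z) - 171 = -177 + Z)
u(-5)*28 + 20 = (-177 - 5)*28 + 20 = -182*28 + 20 = -5096 + 20 = -5076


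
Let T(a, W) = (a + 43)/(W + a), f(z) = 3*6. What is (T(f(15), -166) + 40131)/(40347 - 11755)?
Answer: 5939327/4231616 ≈ 1.4036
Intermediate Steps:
f(z) = 18
T(a, W) = (43 + a)/(W + a)
(T(f(15), -166) + 40131)/(40347 - 11755) = ((43 + 18)/(-166 + 18) + 40131)/(40347 - 11755) = (61/(-148) + 40131)/28592 = (-1/148*61 + 40131)*(1/28592) = (-61/148 + 40131)*(1/28592) = (5939327/148)*(1/28592) = 5939327/4231616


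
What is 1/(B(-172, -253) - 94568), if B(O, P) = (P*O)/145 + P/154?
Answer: -2030/191367151 ≈ -1.0608e-5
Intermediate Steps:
B(O, P) = P/154 + O*P/145 (B(O, P) = (O*P)*(1/145) + P*(1/154) = O*P/145 + P/154 = P/154 + O*P/145)
1/(B(-172, -253) - 94568) = 1/((1/22330)*(-253)*(145 + 154*(-172)) - 94568) = 1/((1/22330)*(-253)*(145 - 26488) - 94568) = 1/((1/22330)*(-253)*(-26343) - 94568) = 1/(605889/2030 - 94568) = 1/(-191367151/2030) = -2030/191367151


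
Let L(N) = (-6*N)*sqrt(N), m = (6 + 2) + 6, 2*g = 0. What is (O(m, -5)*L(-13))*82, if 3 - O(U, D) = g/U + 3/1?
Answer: 0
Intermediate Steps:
g = 0 (g = (1/2)*0 = 0)
m = 14 (m = 8 + 6 = 14)
O(U, D) = 0 (O(U, D) = 3 - (0/U + 3/1) = 3 - (0 + 3*1) = 3 - (0 + 3) = 3 - 1*3 = 3 - 3 = 0)
L(N) = -6*N**(3/2)
(O(m, -5)*L(-13))*82 = (0*(-(-78)*I*sqrt(13)))*82 = (0*(78*I*sqrt(13)))*82 = 0*82 = 0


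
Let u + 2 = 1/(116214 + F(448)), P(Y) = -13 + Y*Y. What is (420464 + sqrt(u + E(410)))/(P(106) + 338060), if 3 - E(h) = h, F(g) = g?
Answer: 38224/31753 + I*sqrt(5566498981134)/40748053346 ≈ 1.2038 + 5.7901e-5*I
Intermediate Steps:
E(h) = 3 - h
P(Y) = -13 + Y**2
u = -233323/116662 (u = -2 + 1/(116214 + 448) = -2 + 1/116662 = -233323/116662 ≈ -2.0000)
(420464 + sqrt(u + E(410)))/(P(106) + 338060) = (420464 + sqrt(-233323/116662 + (3 - 1*410)))/((-13 + 106**2) + 338060) = (420464 + sqrt(-233323/116662 + (3 - 410)))/((-13 + 11236) + 338060) = (420464 + sqrt(-233323/116662 - 407))/(11223 + 338060) = (420464 + sqrt(-47714757/116662))/349283 = (420464 + I*sqrt(5566498981134)/116662)*(1/349283) = 38224/31753 + I*sqrt(5566498981134)/40748053346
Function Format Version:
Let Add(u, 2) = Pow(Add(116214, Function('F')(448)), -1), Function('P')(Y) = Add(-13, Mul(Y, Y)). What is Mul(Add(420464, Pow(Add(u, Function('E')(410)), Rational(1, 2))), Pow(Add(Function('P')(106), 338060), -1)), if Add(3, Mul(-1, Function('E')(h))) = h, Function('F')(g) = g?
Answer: Add(Rational(38224, 31753), Mul(Rational(1, 40748053346), I, Pow(5566498981134, Rational(1, 2)))) ≈ Add(1.2038, Mul(5.7901e-5, I))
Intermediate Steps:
Function('E')(h) = Add(3, Mul(-1, h))
Function('P')(Y) = Add(-13, Pow(Y, 2))
u = Rational(-233323, 116662) (u = Add(-2, Pow(Add(116214, 448), -1)) = Add(-2, Pow(116662, -1)) = Add(-2, Rational(1, 116662)) = Rational(-233323, 116662) ≈ -2.0000)
Mul(Add(420464, Pow(Add(u, Function('E')(410)), Rational(1, 2))), Pow(Add(Function('P')(106), 338060), -1)) = Mul(Add(420464, Pow(Add(Rational(-233323, 116662), Add(3, Mul(-1, 410))), Rational(1, 2))), Pow(Add(Add(-13, Pow(106, 2)), 338060), -1)) = Mul(Add(420464, Pow(Add(Rational(-233323, 116662), Add(3, -410)), Rational(1, 2))), Pow(Add(Add(-13, 11236), 338060), -1)) = Mul(Add(420464, Pow(Add(Rational(-233323, 116662), -407), Rational(1, 2))), Pow(Add(11223, 338060), -1)) = Mul(Add(420464, Pow(Rational(-47714757, 116662), Rational(1, 2))), Pow(349283, -1)) = Mul(Add(420464, Mul(Rational(1, 116662), I, Pow(5566498981134, Rational(1, 2)))), Rational(1, 349283)) = Add(Rational(38224, 31753), Mul(Rational(1, 40748053346), I, Pow(5566498981134, Rational(1, 2))))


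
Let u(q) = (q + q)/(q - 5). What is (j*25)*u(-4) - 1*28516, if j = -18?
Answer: -28916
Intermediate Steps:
u(q) = 2*q/(-5 + q) (u(q) = (2*q)/(-5 + q) = 2*q/(-5 + q))
(j*25)*u(-4) - 1*28516 = (-18*25)*(2*(-4)/(-5 - 4)) - 1*28516 = -900*(-4)/(-9) - 28516 = -900*(-4)*(-1)/9 - 28516 = -450*8/9 - 28516 = -400 - 28516 = -28916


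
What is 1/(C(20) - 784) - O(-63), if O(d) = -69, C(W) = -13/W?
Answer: 1082797/15693 ≈ 68.999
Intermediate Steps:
1/(C(20) - 784) - O(-63) = 1/(-13/20 - 784) - 1*(-69) = 1/(-13*1/20 - 784) + 69 = 1/(-13/20 - 784) + 69 = 1/(-15693/20) + 69 = -20/15693 + 69 = 1082797/15693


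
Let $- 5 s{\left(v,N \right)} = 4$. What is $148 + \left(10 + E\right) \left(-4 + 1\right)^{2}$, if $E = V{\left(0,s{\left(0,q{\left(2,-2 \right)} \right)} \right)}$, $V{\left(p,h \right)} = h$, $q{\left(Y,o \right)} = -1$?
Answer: $\frac{1154}{5} \approx 230.8$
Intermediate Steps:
$s{\left(v,N \right)} = - \frac{4}{5}$ ($s{\left(v,N \right)} = \left(- \frac{1}{5}\right) 4 = - \frac{4}{5}$)
$E = - \frac{4}{5} \approx -0.8$
$148 + \left(10 + E\right) \left(-4 + 1\right)^{2} = 148 + \left(10 - \frac{4}{5}\right) \left(-4 + 1\right)^{2} = 148 + \frac{46 \left(-3\right)^{2}}{5} = 148 + \frac{46}{5} \cdot 9 = 148 + \frac{414}{5} = \frac{1154}{5}$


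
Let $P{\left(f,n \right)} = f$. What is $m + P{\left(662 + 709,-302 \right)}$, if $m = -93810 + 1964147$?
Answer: $1871708$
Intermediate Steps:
$m = 1870337$
$m + P{\left(662 + 709,-302 \right)} = 1870337 + \left(662 + 709\right) = 1870337 + 1371 = 1871708$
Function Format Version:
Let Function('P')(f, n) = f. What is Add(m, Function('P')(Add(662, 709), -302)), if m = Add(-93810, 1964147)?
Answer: 1871708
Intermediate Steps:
m = 1870337
Add(m, Function('P')(Add(662, 709), -302)) = Add(1870337, Add(662, 709)) = Add(1870337, 1371) = 1871708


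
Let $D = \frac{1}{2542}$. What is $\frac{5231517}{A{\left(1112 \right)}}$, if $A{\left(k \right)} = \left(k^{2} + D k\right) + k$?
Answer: $\frac{6649258107}{1573061332} \approx 4.227$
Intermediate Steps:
$D = \frac{1}{2542} \approx 0.00039339$
$A{\left(k \right)} = k^{2} + \frac{2543 k}{2542}$ ($A{\left(k \right)} = \left(k^{2} + \frac{k}{2542}\right) + k = k^{2} + \frac{2543 k}{2542}$)
$\frac{5231517}{A{\left(1112 \right)}} = \frac{5231517}{\frac{1}{2542} \cdot 1112 \left(2543 + 2542 \cdot 1112\right)} = \frac{5231517}{\frac{1}{2542} \cdot 1112 \left(2543 + 2826704\right)} = \frac{5231517}{\frac{1}{2542} \cdot 1112 \cdot 2829247} = \frac{5231517}{\frac{1573061332}{1271}} = 5231517 \cdot \frac{1271}{1573061332} = \frac{6649258107}{1573061332}$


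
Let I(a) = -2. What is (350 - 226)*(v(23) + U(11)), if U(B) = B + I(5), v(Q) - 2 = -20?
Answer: -1116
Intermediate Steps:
v(Q) = -18 (v(Q) = 2 - 20 = -18)
U(B) = -2 + B (U(B) = B - 2 = -2 + B)
(350 - 226)*(v(23) + U(11)) = (350 - 226)*(-18 + (-2 + 11)) = 124*(-18 + 9) = 124*(-9) = -1116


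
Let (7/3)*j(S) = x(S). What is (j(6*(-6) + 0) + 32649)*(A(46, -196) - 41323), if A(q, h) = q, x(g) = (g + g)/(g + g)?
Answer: -9433693242/7 ≈ -1.3477e+9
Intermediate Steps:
x(g) = 1 (x(g) = (2*g)/((2*g)) = (2*g)*(1/(2*g)) = 1)
j(S) = 3/7 (j(S) = (3/7)*1 = 3/7)
(j(6*(-6) + 0) + 32649)*(A(46, -196) - 41323) = (3/7 + 32649)*(46 - 41323) = (228546/7)*(-41277) = -9433693242/7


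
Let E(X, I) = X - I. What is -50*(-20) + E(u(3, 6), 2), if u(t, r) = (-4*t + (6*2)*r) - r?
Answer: 1052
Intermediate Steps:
u(t, r) = -4*t + 11*r (u(t, r) = (-4*t + 12*r) - r = -4*t + 11*r)
-50*(-20) + E(u(3, 6), 2) = -50*(-20) + ((-4*3 + 11*6) - 1*2) = 1000 + ((-12 + 66) - 2) = 1000 + (54 - 2) = 1000 + 52 = 1052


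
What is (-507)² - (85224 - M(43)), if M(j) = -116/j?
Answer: 7388359/43 ≈ 1.7182e+5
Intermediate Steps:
(-507)² - (85224 - M(43)) = (-507)² - (85224 - (-116)/43) = 257049 - (85224 - (-116)/43) = 257049 - (85224 - 1*(-116/43)) = 257049 - (85224 + 116/43) = 257049 - 1*3664748/43 = 257049 - 3664748/43 = 7388359/43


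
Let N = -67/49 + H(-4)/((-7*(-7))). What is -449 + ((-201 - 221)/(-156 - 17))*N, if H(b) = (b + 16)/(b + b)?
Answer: -3835080/8477 ≈ -452.41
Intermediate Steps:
H(b) = (16 + b)/(2*b) (H(b) = (16 + b)/((2*b)) = (16 + b)*(1/(2*b)) = (16 + b)/(2*b))
N = -137/98 (N = -67/49 + ((½)*(16 - 4)/(-4))/((-7*(-7))) = -67*1/49 + ((½)*(-¼)*12)/49 = -67/49 - 3/2*1/49 = -67/49 - 3/98 = -137/98 ≈ -1.3980)
-449 + ((-201 - 221)/(-156 - 17))*N = -449 + ((-201 - 221)/(-156 - 17))*(-137/98) = -449 - 422/(-173)*(-137/98) = -449 - 422*(-1/173)*(-137/98) = -449 + (422/173)*(-137/98) = -449 - 28907/8477 = -3835080/8477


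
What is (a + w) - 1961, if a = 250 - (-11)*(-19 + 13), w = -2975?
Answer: -4752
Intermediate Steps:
a = 184 (a = 250 - (-11)*(-6) = 250 - 1*66 = 250 - 66 = 184)
(a + w) - 1961 = (184 - 2975) - 1961 = -2791 - 1961 = -4752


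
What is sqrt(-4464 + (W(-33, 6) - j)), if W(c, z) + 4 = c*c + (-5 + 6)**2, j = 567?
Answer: I*sqrt(3945) ≈ 62.809*I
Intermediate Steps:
W(c, z) = -3 + c**2 (W(c, z) = -4 + (c*c + (-5 + 6)**2) = -4 + (c**2 + 1**2) = -4 + (c**2 + 1) = -4 + (1 + c**2) = -3 + c**2)
sqrt(-4464 + (W(-33, 6) - j)) = sqrt(-4464 + ((-3 + (-33)**2) - 1*567)) = sqrt(-4464 + ((-3 + 1089) - 567)) = sqrt(-4464 + (1086 - 567)) = sqrt(-4464 + 519) = sqrt(-3945) = I*sqrt(3945)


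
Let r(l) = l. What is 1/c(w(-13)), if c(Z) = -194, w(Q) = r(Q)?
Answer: -1/194 ≈ -0.0051546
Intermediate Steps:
w(Q) = Q
1/c(w(-13)) = 1/(-194) = -1/194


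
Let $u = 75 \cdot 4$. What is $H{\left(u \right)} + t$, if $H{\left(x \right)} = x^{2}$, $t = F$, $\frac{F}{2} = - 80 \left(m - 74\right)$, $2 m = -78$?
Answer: $108080$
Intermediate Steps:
$m = -39$ ($m = \frac{1}{2} \left(-78\right) = -39$)
$F = 18080$ ($F = 2 \left(- 80 \left(-39 - 74\right)\right) = 2 \left(\left(-80\right) \left(-113\right)\right) = 2 \cdot 9040 = 18080$)
$u = 300$
$t = 18080$
$H{\left(u \right)} + t = 300^{2} + 18080 = 90000 + 18080 = 108080$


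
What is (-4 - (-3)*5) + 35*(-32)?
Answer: -1109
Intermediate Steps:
(-4 - (-3)*5) + 35*(-32) = (-4 - 1*(-15)) - 1120 = (-4 + 15) - 1120 = 11 - 1120 = -1109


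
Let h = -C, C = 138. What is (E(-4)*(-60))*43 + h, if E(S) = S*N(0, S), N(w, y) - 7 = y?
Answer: 30822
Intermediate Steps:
N(w, y) = 7 + y
E(S) = S*(7 + S)
h = -138 (h = -1*138 = -138)
(E(-4)*(-60))*43 + h = (-4*(7 - 4)*(-60))*43 - 138 = (-4*3*(-60))*43 - 138 = -12*(-60)*43 - 138 = 720*43 - 138 = 30960 - 138 = 30822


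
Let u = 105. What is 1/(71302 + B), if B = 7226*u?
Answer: 1/830032 ≈ 1.2048e-6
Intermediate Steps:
B = 758730 (B = 7226*105 = 758730)
1/(71302 + B) = 1/(71302 + 758730) = 1/830032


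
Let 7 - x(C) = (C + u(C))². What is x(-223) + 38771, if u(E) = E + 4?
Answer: -156586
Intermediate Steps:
u(E) = 4 + E
x(C) = 7 - (4 + 2*C)² (x(C) = 7 - (C + (4 + C))² = 7 - (4 + 2*C)²)
x(-223) + 38771 = (7 - 4*(2 - 223)²) + 38771 = (7 - 4*(-221)²) + 38771 = (7 - 4*48841) + 38771 = (7 - 195364) + 38771 = -195357 + 38771 = -156586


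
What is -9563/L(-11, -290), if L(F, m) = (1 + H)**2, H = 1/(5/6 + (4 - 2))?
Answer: -2763707/529 ≈ -5224.4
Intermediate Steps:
H = 6/17 (H = 1/(5*(1/6) + 2) = 1/(5/6 + 2) = 1/(17/6) = 6/17 ≈ 0.35294)
L(F, m) = 529/289 (L(F, m) = (1 + 6/17)**2 = (23/17)**2 = 529/289)
-9563/L(-11, -290) = -9563/529/289 = -9563*289/529 = -2763707/529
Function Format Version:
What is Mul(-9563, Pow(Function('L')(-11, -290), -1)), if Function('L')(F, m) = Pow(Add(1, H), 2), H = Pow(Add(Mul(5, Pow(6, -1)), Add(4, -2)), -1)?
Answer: Rational(-2763707, 529) ≈ -5224.4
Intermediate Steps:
H = Rational(6, 17) (H = Pow(Add(Mul(5, Rational(1, 6)), 2), -1) = Pow(Add(Rational(5, 6), 2), -1) = Pow(Rational(17, 6), -1) = Rational(6, 17) ≈ 0.35294)
Function('L')(F, m) = Rational(529, 289) (Function('L')(F, m) = Pow(Add(1, Rational(6, 17)), 2) = Pow(Rational(23, 17), 2) = Rational(529, 289))
Mul(-9563, Pow(Function('L')(-11, -290), -1)) = Mul(-9563, Pow(Rational(529, 289), -1)) = Mul(-9563, Rational(289, 529)) = Rational(-2763707, 529)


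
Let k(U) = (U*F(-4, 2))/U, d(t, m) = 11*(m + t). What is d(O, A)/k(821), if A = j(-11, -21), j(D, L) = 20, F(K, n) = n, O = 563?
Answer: 6413/2 ≈ 3206.5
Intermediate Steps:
A = 20
d(t, m) = 11*m + 11*t
k(U) = 2 (k(U) = (U*2)/U = (2*U)/U = 2)
d(O, A)/k(821) = (11*20 + 11*563)/2 = (220 + 6193)*(½) = 6413*(½) = 6413/2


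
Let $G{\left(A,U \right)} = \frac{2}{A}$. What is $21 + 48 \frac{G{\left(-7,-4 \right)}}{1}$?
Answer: $\frac{51}{7} \approx 7.2857$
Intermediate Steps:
$21 + 48 \frac{G{\left(-7,-4 \right)}}{1} = 21 + 48 \frac{2 \frac{1}{-7}}{1} = 21 + 48 \cdot 2 \left(- \frac{1}{7}\right) 1 = 21 + 48 \left(\left(- \frac{2}{7}\right) 1\right) = 21 + 48 \left(- \frac{2}{7}\right) = 21 - \frac{96}{7} = \frac{51}{7}$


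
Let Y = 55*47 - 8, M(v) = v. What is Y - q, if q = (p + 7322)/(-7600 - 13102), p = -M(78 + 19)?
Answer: 53356279/20702 ≈ 2577.3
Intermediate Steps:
p = -97 (p = -(78 + 19) = -1*97 = -97)
Y = 2577 (Y = 2585 - 8 = 2577)
q = -7225/20702 (q = (-97 + 7322)/(-7600 - 13102) = 7225/(-20702) = 7225*(-1/20702) = -7225/20702 ≈ -0.34900)
Y - q = 2577 - 1*(-7225/20702) = 2577 + 7225/20702 = 53356279/20702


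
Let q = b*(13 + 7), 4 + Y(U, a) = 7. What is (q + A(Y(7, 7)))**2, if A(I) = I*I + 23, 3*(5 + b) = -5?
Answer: 92416/9 ≈ 10268.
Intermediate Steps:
b = -20/3 (b = -5 + (1/3)*(-5) = -5 - 5/3 = -20/3 ≈ -6.6667)
Y(U, a) = 3 (Y(U, a) = -4 + 7 = 3)
A(I) = 23 + I**2 (A(I) = I**2 + 23 = 23 + I**2)
q = -400/3 (q = -20*(13 + 7)/3 = -20/3*20 = -400/3 ≈ -133.33)
(q + A(Y(7, 7)))**2 = (-400/3 + (23 + 3**2))**2 = (-400/3 + (23 + 9))**2 = (-400/3 + 32)**2 = (-304/3)**2 = 92416/9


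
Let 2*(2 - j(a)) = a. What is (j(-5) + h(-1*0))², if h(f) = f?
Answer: 81/4 ≈ 20.250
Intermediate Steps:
j(a) = 2 - a/2
(j(-5) + h(-1*0))² = ((2 - ½*(-5)) - 1*0)² = ((2 + 5/2) + 0)² = (9/2 + 0)² = (9/2)² = 81/4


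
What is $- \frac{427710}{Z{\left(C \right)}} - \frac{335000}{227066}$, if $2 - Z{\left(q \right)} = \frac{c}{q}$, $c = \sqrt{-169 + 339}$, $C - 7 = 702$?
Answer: $- \frac{3487136473224190}{16304587663} - \frac{151623195 \sqrt{170}}{1005277} \approx -2.1584 \cdot 10^{5}$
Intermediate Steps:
$C = 709$ ($C = 7 + 702 = 709$)
$c = \sqrt{170} \approx 13.038$
$Z{\left(q \right)} = 2 - \frac{\sqrt{170}}{q}$
$- \frac{427710}{Z{\left(C \right)}} - \frac{335000}{227066} = - \frac{427710}{2 - \frac{\sqrt{170}}{709}} - \frac{335000}{227066} = - \frac{427710}{2 - \sqrt{170} \cdot \frac{1}{709}} - \frac{167500}{113533} = - \frac{427710}{2 - \frac{\sqrt{170}}{709}} - \frac{167500}{113533} = - \frac{167500}{113533} - \frac{427710}{2 - \frac{\sqrt{170}}{709}}$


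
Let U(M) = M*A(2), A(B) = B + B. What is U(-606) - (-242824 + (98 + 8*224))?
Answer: 238510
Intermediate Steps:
A(B) = 2*B
U(M) = 4*M (U(M) = M*(2*2) = M*4 = 4*M)
U(-606) - (-242824 + (98 + 8*224)) = 4*(-606) - (-242824 + (98 + 8*224)) = -2424 - (-242824 + (98 + 1792)) = -2424 - (-242824 + 1890) = -2424 - 1*(-240934) = -2424 + 240934 = 238510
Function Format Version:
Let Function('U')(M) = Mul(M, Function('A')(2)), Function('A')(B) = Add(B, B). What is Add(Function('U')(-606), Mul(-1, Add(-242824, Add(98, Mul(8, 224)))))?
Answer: 238510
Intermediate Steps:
Function('A')(B) = Mul(2, B)
Function('U')(M) = Mul(4, M) (Function('U')(M) = Mul(M, Mul(2, 2)) = Mul(M, 4) = Mul(4, M))
Add(Function('U')(-606), Mul(-1, Add(-242824, Add(98, Mul(8, 224))))) = Add(Mul(4, -606), Mul(-1, Add(-242824, Add(98, Mul(8, 224))))) = Add(-2424, Mul(-1, Add(-242824, Add(98, 1792)))) = Add(-2424, Mul(-1, Add(-242824, 1890))) = Add(-2424, Mul(-1, -240934)) = Add(-2424, 240934) = 238510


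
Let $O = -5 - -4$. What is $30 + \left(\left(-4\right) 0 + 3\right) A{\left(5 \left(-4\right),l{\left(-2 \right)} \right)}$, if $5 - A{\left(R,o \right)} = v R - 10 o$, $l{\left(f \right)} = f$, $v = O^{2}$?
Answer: $45$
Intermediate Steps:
$O = -1$ ($O = -5 + 4 = -1$)
$v = 1$ ($v = \left(-1\right)^{2} = 1$)
$A{\left(R,o \right)} = 5 - R + 10 o$ ($A{\left(R,o \right)} = 5 - \left(1 R - 10 o\right) = 5 - \left(R - 10 o\right) = 5 - R + 10 o$)
$30 + \left(\left(-4\right) 0 + 3\right) A{\left(5 \left(-4\right),l{\left(-2 \right)} \right)} = 30 + \left(\left(-4\right) 0 + 3\right) \left(5 - 5 \left(-4\right) + 10 \left(-2\right)\right) = 30 + \left(0 + 3\right) \left(5 - -20 - 20\right) = 30 + 3 \left(5 + 20 - 20\right) = 30 + 3 \cdot 5 = 30 + 15 = 45$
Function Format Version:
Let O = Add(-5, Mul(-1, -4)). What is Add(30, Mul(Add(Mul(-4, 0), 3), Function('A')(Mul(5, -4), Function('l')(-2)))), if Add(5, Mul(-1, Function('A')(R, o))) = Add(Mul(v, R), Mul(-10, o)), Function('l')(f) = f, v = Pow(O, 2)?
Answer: 45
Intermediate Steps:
O = -1 (O = Add(-5, 4) = -1)
v = 1 (v = Pow(-1, 2) = 1)
Function('A')(R, o) = Add(5, Mul(-1, R), Mul(10, o)) (Function('A')(R, o) = Add(5, Mul(-1, Add(Mul(1, R), Mul(-10, o)))) = Add(5, Mul(-1, Add(R, Mul(-10, o)))) = Add(5, Add(Mul(-1, R), Mul(10, o))) = Add(5, Mul(-1, R), Mul(10, o)))
Add(30, Mul(Add(Mul(-4, 0), 3), Function('A')(Mul(5, -4), Function('l')(-2)))) = Add(30, Mul(Add(Mul(-4, 0), 3), Add(5, Mul(-1, Mul(5, -4)), Mul(10, -2)))) = Add(30, Mul(Add(0, 3), Add(5, Mul(-1, -20), -20))) = Add(30, Mul(3, Add(5, 20, -20))) = Add(30, Mul(3, 5)) = Add(30, 15) = 45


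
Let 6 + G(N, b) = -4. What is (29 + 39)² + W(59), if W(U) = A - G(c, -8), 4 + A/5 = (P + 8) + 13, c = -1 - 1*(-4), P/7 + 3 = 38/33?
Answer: 153592/33 ≈ 4654.3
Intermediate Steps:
P = -427/33 (P = -21 + 7*(38/33) = -21 + 266/33 = -427/33 ≈ -12.939)
c = 3 (c = -1 + 4 = 3)
G(N, b) = -10 (G(N, b) = -6 - 4 = -10)
A = 670/33 (A = -20 + 5*((-427/33 + 8) + 13) = -20 + 5*(-163/33 + 13) = -20 + 5*(266/33) = -20 + 1330/33 = 670/33 ≈ 20.303)
W(U) = 1000/33 (W(U) = 670/33 - 1*(-10) = 670/33 + 10 = 1000/33)
(29 + 39)² + W(59) = (29 + 39)² + 1000/33 = 68² + 1000/33 = 4624 + 1000/33 = 153592/33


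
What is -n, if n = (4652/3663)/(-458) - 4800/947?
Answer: 4028572322/794369169 ≈ 5.0714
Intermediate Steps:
n = -4028572322/794369169 (n = (4652*(1/3663))*(-1/458) - 4800*1/947 = (4652/3663)*(-1/458) - 4800/947 = -2326/838827 - 4800/947 = -4028572322/794369169 ≈ -5.0714)
-n = -1*(-4028572322/794369169) = 4028572322/794369169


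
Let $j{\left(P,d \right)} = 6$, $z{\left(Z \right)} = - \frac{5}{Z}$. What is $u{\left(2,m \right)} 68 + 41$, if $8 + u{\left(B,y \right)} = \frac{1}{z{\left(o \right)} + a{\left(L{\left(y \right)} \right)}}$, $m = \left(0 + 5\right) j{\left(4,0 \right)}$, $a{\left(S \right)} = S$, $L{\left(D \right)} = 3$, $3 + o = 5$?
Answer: $-367$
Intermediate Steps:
$o = 2$ ($o = -3 + 5 = 2$)
$m = 30$ ($m = \left(0 + 5\right) 6 = 5 \cdot 6 = 30$)
$u{\left(B,y \right)} = -6$ ($u{\left(B,y \right)} = -8 + \frac{1}{- \frac{5}{2} + 3} = -8 + \frac{1}{\frac{1}{2}} = -8 + 2 = -6$)
$u{\left(2,m \right)} 68 + 41 = \left(-6\right) 68 + 41 = -408 + 41 = -367$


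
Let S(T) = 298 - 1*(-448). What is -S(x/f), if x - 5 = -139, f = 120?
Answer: -746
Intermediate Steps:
x = -134 (x = 5 - 139 = -134)
S(T) = 746 (S(T) = 298 + 448 = 746)
-S(x/f) = -1*746 = -746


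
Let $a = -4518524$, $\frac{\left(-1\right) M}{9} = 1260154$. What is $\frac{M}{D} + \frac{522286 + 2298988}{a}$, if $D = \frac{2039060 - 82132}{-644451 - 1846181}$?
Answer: $\frac{1994308296774727009}{138162908348} \approx 1.4434 \cdot 10^{7}$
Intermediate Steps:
$M = -11341386$ ($M = \left(-9\right) 1260154 = -11341386$)
$D = - \frac{244616}{311329}$ ($D = \frac{2039060 - 82132}{-2490632} = \left(2039060 - 82132\right) \left(- \frac{1}{2490632}\right) = 1956928 \left(- \frac{1}{2490632}\right) = - \frac{244616}{311329} \approx -0.78572$)
$\frac{M}{D} + \frac{522286 + 2298988}{a} = - \frac{11341386}{- \frac{244616}{311329}} + \frac{522286 + 2298988}{-4518524} = \left(-11341386\right) \left(- \frac{311329}{244616}\right) + 2821274 \left(- \frac{1}{4518524}\right) = \frac{1765451180997}{122308} - \frac{1410637}{2259262} = \frac{1994308296774727009}{138162908348}$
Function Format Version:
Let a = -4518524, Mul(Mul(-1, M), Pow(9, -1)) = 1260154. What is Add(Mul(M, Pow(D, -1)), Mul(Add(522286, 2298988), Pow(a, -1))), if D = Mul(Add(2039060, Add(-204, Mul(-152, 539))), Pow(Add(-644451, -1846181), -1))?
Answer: Rational(1994308296774727009, 138162908348) ≈ 1.4434e+7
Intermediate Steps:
M = -11341386 (M = Mul(-9, 1260154) = -11341386)
D = Rational(-244616, 311329) (D = Mul(Add(2039060, Add(-204, -81928)), Pow(-2490632, -1)) = Mul(Add(2039060, -82132), Rational(-1, 2490632)) = Mul(1956928, Rational(-1, 2490632)) = Rational(-244616, 311329) ≈ -0.78572)
Add(Mul(M, Pow(D, -1)), Mul(Add(522286, 2298988), Pow(a, -1))) = Add(Mul(-11341386, Pow(Rational(-244616, 311329), -1)), Mul(Add(522286, 2298988), Pow(-4518524, -1))) = Add(Mul(-11341386, Rational(-311329, 244616)), Mul(2821274, Rational(-1, 4518524))) = Add(Rational(1765451180997, 122308), Rational(-1410637, 2259262)) = Rational(1994308296774727009, 138162908348)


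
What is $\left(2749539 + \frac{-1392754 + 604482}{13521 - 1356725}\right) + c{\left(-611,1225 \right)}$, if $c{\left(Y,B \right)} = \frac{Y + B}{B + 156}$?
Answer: $\frac{1275074941398281}{463741181} \approx 2.7495 \cdot 10^{6}$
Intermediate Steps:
$c{\left(Y,B \right)} = \frac{B + Y}{156 + B}$
$\left(2749539 + \frac{-1392754 + 604482}{13521 - 1356725}\right) + c{\left(-611,1225 \right)} = \left(2749539 + \frac{-1392754 + 604482}{13521 - 1356725}\right) + \frac{1225 - 611}{156 + 1225} = \left(2749539 - \frac{788272}{-1343204}\right) + \frac{1}{1381} \cdot 614 = \left(2749539 - - \frac{197068}{335801}\right) + \frac{1}{1381} \cdot 614 = \left(2749539 + \frac{197068}{335801}\right) + \frac{614}{1381} = \frac{923298142807}{335801} + \frac{614}{1381} = \frac{1275074941398281}{463741181}$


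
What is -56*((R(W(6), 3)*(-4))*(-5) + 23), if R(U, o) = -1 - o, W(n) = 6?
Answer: 3192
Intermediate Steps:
-56*((R(W(6), 3)*(-4))*(-5) + 23) = -56*(((-1 - 1*3)*(-4))*(-5) + 23) = -56*(((-1 - 3)*(-4))*(-5) + 23) = -56*(-4*(-4)*(-5) + 23) = -56*(16*(-5) + 23) = -56*(-80 + 23) = -56*(-57) = 3192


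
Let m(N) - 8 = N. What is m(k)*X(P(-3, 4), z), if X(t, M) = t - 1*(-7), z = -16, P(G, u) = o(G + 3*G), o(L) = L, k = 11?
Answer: -95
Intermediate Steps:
m(N) = 8 + N
P(G, u) = 4*G (P(G, u) = G + 3*G = 4*G)
X(t, M) = 7 + t (X(t, M) = t + 7 = 7 + t)
m(k)*X(P(-3, 4), z) = (8 + 11)*(7 + 4*(-3)) = 19*(7 - 12) = 19*(-5) = -95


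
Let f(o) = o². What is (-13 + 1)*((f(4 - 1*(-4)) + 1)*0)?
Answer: 0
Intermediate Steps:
(-13 + 1)*((f(4 - 1*(-4)) + 1)*0) = (-13 + 1)*(((4 - 1*(-4))² + 1)*0) = -12*((4 + 4)² + 1)*0 = -12*(8² + 1)*0 = -12*(64 + 1)*0 = -780*0 = -12*0 = 0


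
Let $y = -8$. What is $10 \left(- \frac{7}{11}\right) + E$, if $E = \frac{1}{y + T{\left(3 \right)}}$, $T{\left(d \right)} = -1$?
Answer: $- \frac{641}{99} \approx -6.4747$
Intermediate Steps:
$E = - \frac{1}{9}$ ($E = \frac{1}{-8 - 1} = \frac{1}{-9} = - \frac{1}{9} \approx -0.11111$)
$10 \left(- \frac{7}{11}\right) + E = 10 \left(- \frac{7}{11}\right) - \frac{1}{9} = - \frac{70}{11} - \frac{1}{9} = - \frac{641}{99}$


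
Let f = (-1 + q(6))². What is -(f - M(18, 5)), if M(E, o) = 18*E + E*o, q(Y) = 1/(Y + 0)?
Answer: 14879/36 ≈ 413.31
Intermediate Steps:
q(Y) = 1/Y
f = 25/36 (f = (-1 + 1/6)² = (-1 + ⅙)² = (-⅚)² = 25/36 ≈ 0.69444)
-(f - M(18, 5)) = -(25/36 - 18*(18 + 5)) = -(25/36 - 18*23) = -(25/36 - 1*414) = -(25/36 - 414) = -1*(-14879/36) = 14879/36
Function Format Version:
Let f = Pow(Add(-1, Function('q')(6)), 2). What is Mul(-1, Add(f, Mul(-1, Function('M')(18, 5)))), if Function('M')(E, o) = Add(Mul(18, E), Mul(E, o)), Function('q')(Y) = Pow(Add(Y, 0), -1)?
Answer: Rational(14879, 36) ≈ 413.31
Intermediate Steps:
Function('q')(Y) = Pow(Y, -1)
f = Rational(25, 36) (f = Pow(Add(-1, Pow(6, -1)), 2) = Pow(Add(-1, Rational(1, 6)), 2) = Pow(Rational(-5, 6), 2) = Rational(25, 36) ≈ 0.69444)
Mul(-1, Add(f, Mul(-1, Function('M')(18, 5)))) = Mul(-1, Add(Rational(25, 36), Mul(-1, Mul(18, Add(18, 5))))) = Mul(-1, Add(Rational(25, 36), Mul(-1, Mul(18, 23)))) = Mul(-1, Add(Rational(25, 36), Mul(-1, 414))) = Mul(-1, Add(Rational(25, 36), -414)) = Mul(-1, Rational(-14879, 36)) = Rational(14879, 36)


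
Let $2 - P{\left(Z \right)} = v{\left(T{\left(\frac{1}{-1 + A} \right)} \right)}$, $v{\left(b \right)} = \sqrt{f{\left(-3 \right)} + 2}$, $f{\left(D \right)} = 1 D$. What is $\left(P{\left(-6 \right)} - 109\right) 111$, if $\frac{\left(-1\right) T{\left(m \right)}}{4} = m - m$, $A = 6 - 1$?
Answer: $-11877 - 111 i \approx -11877.0 - 111.0 i$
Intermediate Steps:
$A = 5$
$f{\left(D \right)} = D$
$T{\left(m \right)} = 0$ ($T{\left(m \right)} = - 4 \left(m - m\right) = \left(-4\right) 0 = 0$)
$v{\left(b \right)} = i$ ($v{\left(b \right)} = \sqrt{-3 + 2} = \sqrt{-1} = i$)
$P{\left(Z \right)} = 2 - i$
$\left(P{\left(-6 \right)} - 109\right) 111 = \left(\left(2 - i\right) - 109\right) 111 = \left(-107 - i\right) 111 = -11877 - 111 i$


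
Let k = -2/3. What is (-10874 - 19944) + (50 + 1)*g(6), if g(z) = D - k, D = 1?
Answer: -30733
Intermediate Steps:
k = -⅔ (k = -2*⅓ = -⅔ ≈ -0.66667)
g(z) = 5/3 (g(z) = 1 - 1*(-⅔) = 1 + ⅔ = 5/3)
(-10874 - 19944) + (50 + 1)*g(6) = (-10874 - 19944) + (50 + 1)*(5/3) = -30818 + 51*(5/3) = -30818 + 85 = -30733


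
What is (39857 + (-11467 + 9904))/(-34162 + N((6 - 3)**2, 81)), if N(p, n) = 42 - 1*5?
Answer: -38294/34125 ≈ -1.1222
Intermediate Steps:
N(p, n) = 37 (N(p, n) = 42 - 5 = 37)
(39857 + (-11467 + 9904))/(-34162 + N((6 - 3)**2, 81)) = (39857 + (-11467 + 9904))/(-34162 + 37) = (39857 - 1563)/(-34125) = 38294*(-1/34125) = -38294/34125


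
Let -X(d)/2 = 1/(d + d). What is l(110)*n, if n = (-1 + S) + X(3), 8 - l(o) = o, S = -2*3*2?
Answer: 1360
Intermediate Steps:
S = -12 (S = -6*2 = -12)
X(d) = -1/d (X(d) = -2/(d + d) = -2*1/(2*d) = -1/d)
l(o) = 8 - o
n = -40/3 (n = (-1 - 12) - 1/3 = -13 - 1*1/3 = -13 - 1/3 = -40/3 ≈ -13.333)
l(110)*n = (8 - 1*110)*(-40/3) = (8 - 110)*(-40/3) = -102*(-40/3) = 1360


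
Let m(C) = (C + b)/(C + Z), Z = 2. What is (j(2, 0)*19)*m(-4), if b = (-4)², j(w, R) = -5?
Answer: 570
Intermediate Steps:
b = 16
m(C) = (16 + C)/(2 + C) (m(C) = (C + 16)/(C + 2) = (16 + C)/(2 + C))
(j(2, 0)*19)*m(-4) = (-5*19)*((16 - 4)/(2 - 4)) = -95*12/(-2) = -(-95)*12/2 = -95*(-6) = 570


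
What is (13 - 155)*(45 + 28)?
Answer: -10366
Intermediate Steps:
(13 - 155)*(45 + 28) = -142*73 = -10366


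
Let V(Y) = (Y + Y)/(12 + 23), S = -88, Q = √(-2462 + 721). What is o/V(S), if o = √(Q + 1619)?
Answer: -35*√(1619 + I*√1741)/176 ≈ -8.0023 - 0.1031*I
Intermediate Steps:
Q = I*√1741 (Q = √(-1741) = I*√1741 ≈ 41.725*I)
V(Y) = 2*Y/35 (V(Y) = (2*Y)/35 = (2*Y)*(1/35) = 2*Y/35)
o = √(1619 + I*√1741) (o = √(I*√1741 + 1619) = √(1619 + I*√1741) ≈ 40.24 + 0.5185*I)
o/V(S) = √(1619 + I*√1741)/(((2/35)*(-88))) = √(1619 + I*√1741)/(-176/35) = √(1619 + I*√1741)*(-35/176) = -35*√(1619 + I*√1741)/176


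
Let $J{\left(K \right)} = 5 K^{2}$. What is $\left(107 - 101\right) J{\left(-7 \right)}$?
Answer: $1470$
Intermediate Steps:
$\left(107 - 101\right) J{\left(-7 \right)} = \left(107 - 101\right) 5 \left(-7\right)^{2} = 6 \cdot 5 \cdot 49 = 6 \cdot 245 = 1470$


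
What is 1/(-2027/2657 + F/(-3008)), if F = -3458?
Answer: 3996128/1545345 ≈ 2.5859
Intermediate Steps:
1/(-2027/2657 + F/(-3008)) = 1/(-2027/2657 - 3458/(-3008)) = 1/(-2027*1/2657 - 3458*(-1/3008)) = 1/(-2027/2657 + 1729/1504) = 1/(1545345/3996128) = 3996128/1545345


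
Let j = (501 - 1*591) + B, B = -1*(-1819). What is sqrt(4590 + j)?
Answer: sqrt(6319) ≈ 79.492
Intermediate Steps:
B = 1819
j = 1729 (j = (501 - 1*591) + 1819 = (501 - 591) + 1819 = -90 + 1819 = 1729)
sqrt(4590 + j) = sqrt(4590 + 1729) = sqrt(6319)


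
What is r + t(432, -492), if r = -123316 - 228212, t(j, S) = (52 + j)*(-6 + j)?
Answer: -145344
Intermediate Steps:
t(j, S) = (-6 + j)*(52 + j)
r = -351528
r + t(432, -492) = -351528 + (-312 + 432**2 + 46*432) = -351528 + (-312 + 186624 + 19872) = -351528 + 206184 = -145344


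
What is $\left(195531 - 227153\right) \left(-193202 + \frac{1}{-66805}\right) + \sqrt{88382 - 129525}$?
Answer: $\frac{408140714619042}{66805} + i \sqrt{41143} \approx 6.1094 \cdot 10^{9} + 202.84 i$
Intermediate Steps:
$\left(195531 - 227153\right) \left(-193202 + \frac{1}{-66805}\right) + \sqrt{88382 - 129525} = - 31622 \left(-193202 - \frac{1}{66805}\right) + \sqrt{-41143} = \left(-31622\right) \left(- \frac{12906859611}{66805}\right) + i \sqrt{41143} = \frac{408140714619042}{66805} + i \sqrt{41143}$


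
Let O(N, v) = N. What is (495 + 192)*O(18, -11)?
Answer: 12366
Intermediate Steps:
(495 + 192)*O(18, -11) = (495 + 192)*18 = 687*18 = 12366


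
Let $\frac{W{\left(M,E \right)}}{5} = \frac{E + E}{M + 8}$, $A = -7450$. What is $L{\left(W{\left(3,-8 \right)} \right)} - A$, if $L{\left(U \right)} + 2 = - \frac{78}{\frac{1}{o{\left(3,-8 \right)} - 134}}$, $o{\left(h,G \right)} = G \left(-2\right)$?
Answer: $16652$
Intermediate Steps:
$o{\left(h,G \right)} = - 2 G$
$W{\left(M,E \right)} = \frac{10 E}{8 + M}$ ($W{\left(M,E \right)} = 5 \frac{E + E}{M + 8} = 5 \frac{2 E}{8 + M} = \frac{10 E}{8 + M}$)
$L{\left(U \right)} = 9202$ ($L{\left(U \right)} = -2 - \frac{78}{\frac{1}{\left(-2\right) \left(-8\right) - 134}} = -2 - \frac{78}{\frac{1}{16 - 134}} = -2 - \frac{78}{\frac{1}{-118}} = -2 - \frac{78}{- \frac{1}{118}} = -2 - -9204 = -2 + 9204 = 9202$)
$L{\left(W{\left(3,-8 \right)} \right)} - A = 9202 - -7450 = 9202 + 7450 = 16652$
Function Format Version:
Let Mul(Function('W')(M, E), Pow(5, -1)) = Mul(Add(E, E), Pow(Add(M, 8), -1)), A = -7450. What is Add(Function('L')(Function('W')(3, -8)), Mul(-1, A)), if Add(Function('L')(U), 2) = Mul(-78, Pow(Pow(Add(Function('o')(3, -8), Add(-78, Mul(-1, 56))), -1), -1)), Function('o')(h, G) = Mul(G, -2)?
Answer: 16652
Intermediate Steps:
Function('o')(h, G) = Mul(-2, G)
Function('W')(M, E) = Mul(10, E, Pow(Add(8, M), -1)) (Function('W')(M, E) = Mul(5, Mul(Add(E, E), Pow(Add(M, 8), -1))) = Mul(5, Mul(Mul(2, E), Pow(Add(8, M), -1))) = Mul(5, Mul(2, E, Pow(Add(8, M), -1))) = Mul(10, E, Pow(Add(8, M), -1)))
Function('L')(U) = 9202 (Function('L')(U) = Add(-2, Mul(-78, Pow(Pow(Add(Mul(-2, -8), Add(-78, Mul(-1, 56))), -1), -1))) = Add(-2, Mul(-78, Pow(Pow(Add(16, Add(-78, -56)), -1), -1))) = Add(-2, Mul(-78, Pow(Pow(Add(16, -134), -1), -1))) = Add(-2, Mul(-78, Pow(Pow(-118, -1), -1))) = Add(-2, Mul(-78, Pow(Rational(-1, 118), -1))) = Add(-2, Mul(-78, -118)) = Add(-2, 9204) = 9202)
Add(Function('L')(Function('W')(3, -8)), Mul(-1, A)) = Add(9202, Mul(-1, -7450)) = Add(9202, 7450) = 16652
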